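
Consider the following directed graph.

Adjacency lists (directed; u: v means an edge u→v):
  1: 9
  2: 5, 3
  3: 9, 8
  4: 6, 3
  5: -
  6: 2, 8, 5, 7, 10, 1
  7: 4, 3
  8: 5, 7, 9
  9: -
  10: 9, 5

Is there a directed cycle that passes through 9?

No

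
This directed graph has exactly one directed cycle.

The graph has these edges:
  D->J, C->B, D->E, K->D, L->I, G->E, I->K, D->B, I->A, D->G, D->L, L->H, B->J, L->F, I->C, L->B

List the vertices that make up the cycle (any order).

D, I, K, L

DFS with gray/black marking from L:
L gray
  H gray
  H black
  B gray
    J gray
    J black
  B black
  F gray
  F black
  I gray
    C gray
      C→B: B black — skip
    C black
    A gray
    A black
    K gray
      D gray
        E gray
        E black
        D→L: L is gray → back edge
Back edge closes the cycle L → I → K → D → L; its vertices are {D, I, K, L}.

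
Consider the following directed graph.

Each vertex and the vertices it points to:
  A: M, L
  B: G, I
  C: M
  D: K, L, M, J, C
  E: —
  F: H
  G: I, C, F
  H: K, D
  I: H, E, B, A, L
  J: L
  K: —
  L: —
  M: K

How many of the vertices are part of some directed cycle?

A vertex is on a directed cycle iff it belongs to a strongly connected component of size ≥ 2 (or has a self-loop).
The vertices on cycles are {B, G, I} — 3 in total.

3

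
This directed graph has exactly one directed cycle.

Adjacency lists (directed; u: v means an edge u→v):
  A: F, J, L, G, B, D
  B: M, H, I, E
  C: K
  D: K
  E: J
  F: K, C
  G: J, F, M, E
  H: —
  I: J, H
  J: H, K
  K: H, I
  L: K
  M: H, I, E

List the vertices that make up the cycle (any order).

DFS with gray/black marking from I:
I gray
  J gray
    H gray
    H black
    K gray
      K→H: H black — skip
      K→I: I is gray → back edge
Back edge closes the cycle I → J → K → I; its vertices are {I, J, K}.

I, J, K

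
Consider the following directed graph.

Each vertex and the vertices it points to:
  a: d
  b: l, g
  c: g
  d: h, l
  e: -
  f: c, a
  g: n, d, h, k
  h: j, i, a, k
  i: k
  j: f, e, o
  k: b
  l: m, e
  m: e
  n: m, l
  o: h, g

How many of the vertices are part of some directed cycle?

11

A vertex is on a directed cycle iff it belongs to a strongly connected component of size ≥ 2 (or has a self-loop).
The vertices on cycles are {a, b, c, d, f, g, h, i, j, k, o} — 11 in total.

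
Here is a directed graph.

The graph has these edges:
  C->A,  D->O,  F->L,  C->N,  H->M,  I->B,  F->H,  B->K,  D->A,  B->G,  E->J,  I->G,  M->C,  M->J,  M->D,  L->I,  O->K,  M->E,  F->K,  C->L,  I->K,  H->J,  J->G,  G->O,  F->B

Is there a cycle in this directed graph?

No

DFS with white/gray/black marking, starting from I:
I gray
  K gray
  K black
  B gray
    B→K: K black — skip
    G gray
      O gray
        O→K: K black — skip
      O black
    G black
  B black
  I→G: G black — skip
I black
A gray
A black
C gray
  L gray
    L→I: I black — skip
  L black
  N gray
  N black
  C→A: A black — skip
C black
D gray
  D→O: O black — skip
  D→A: A black — skip
D black
E gray
  J gray
    J→G: G black — skip
  J black
E black
F gray
  H gray
    M gray
      M→C: C black — skip
      M→E: E black — skip
      M→D: D black — skip
      M→J: J black — skip
    M black
    H→J: J black — skip
  H black
  F→K: K black — skip
  F→L: L black — skip
  F→B: B black — skip
F black
Every edge goes to a white or black vertex — no back edge, so the graph is acyclic.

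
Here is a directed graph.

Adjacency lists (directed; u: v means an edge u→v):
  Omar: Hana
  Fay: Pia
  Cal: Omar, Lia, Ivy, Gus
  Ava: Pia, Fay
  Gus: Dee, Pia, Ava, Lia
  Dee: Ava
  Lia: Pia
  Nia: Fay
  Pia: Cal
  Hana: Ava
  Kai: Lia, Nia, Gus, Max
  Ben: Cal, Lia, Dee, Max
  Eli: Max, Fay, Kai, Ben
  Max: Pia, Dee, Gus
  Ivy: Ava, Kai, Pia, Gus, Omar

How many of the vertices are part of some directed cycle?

A vertex is on a directed cycle iff it belongs to a strongly connected component of size ≥ 2 (or has a self-loop).
The vertices on cycles are {Ava, Cal, Dee, Fay, Gus, Ivy, Kai, Lia, Max, Nia, Pia, Hana, Omar} — 13 in total.

13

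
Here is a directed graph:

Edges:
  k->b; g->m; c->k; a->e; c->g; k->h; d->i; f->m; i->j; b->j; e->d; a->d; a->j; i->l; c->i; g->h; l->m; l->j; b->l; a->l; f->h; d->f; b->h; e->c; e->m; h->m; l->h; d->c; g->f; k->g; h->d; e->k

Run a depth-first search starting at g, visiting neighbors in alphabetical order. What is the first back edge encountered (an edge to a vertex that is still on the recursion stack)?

DFS from g (visiting neighbors in alphabetical order); mark gray on enter, black on exit:
g gray
  f gray
    h gray
      d gray
        c gray
          c→g: g is gray → back edge
First back edge: c → g.

c->g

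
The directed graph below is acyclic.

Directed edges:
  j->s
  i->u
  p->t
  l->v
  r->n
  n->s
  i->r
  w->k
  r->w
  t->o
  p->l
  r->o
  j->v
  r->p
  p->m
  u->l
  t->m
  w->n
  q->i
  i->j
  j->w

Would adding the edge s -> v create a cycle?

Adding s→v creates a cycle iff v can already reach s.
Explore from v: no path reaches s. The graph stays acyclic.

No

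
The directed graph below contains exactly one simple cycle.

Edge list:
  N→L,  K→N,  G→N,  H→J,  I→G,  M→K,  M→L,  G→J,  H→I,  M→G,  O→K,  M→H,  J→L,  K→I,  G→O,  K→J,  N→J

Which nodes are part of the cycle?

DFS with gray/black marking from G:
G gray
  J gray
    L gray
    L black
  J black
  N gray
    N→L: L black — skip
    N→J: J black — skip
  N black
  O gray
    K gray
      I gray
        I→G: G is gray → back edge
Back edge closes the cycle G → O → K → I → G; its vertices are {G, I, K, O}.

G, I, K, O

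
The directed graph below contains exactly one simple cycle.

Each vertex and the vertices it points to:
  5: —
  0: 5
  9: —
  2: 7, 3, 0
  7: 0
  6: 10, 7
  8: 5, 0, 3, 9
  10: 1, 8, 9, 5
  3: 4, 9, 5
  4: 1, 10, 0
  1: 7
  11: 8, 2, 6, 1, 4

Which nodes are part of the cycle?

DFS with gray/black marking from 10:
10 gray
  1 gray
    7 gray
      0 gray
        5 gray
        5 black
      0 black
    7 black
  1 black
  8 gray
    8→5: 5 black — skip
    8→0: 0 black — skip
    3 gray
      4 gray
        4→1: 1 black — skip
        4→10: 10 is gray → back edge
Back edge closes the cycle 10 → 8 → 3 → 4 → 10; its vertices are {3, 4, 8, 10}.

3, 4, 8, 10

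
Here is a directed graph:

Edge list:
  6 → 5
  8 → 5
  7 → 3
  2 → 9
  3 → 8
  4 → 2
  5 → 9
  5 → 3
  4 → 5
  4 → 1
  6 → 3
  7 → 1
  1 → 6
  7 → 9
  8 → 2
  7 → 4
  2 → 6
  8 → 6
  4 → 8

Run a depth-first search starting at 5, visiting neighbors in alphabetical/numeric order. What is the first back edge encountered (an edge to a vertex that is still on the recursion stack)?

6→3

DFS from 5 (visiting neighbors in alphabetical/numeric order); mark gray on enter, black on exit:
5 gray
  3 gray
    8 gray
      2 gray
        6 gray
          6→3: 3 is gray → back edge
First back edge: 6 → 3.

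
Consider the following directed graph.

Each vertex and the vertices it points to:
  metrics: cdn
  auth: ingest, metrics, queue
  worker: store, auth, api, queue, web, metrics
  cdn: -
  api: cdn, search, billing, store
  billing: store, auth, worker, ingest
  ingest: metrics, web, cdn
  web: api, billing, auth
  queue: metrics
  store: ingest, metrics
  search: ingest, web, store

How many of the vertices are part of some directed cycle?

8

A vertex is on a directed cycle iff it belongs to a strongly connected component of size ≥ 2 (or has a self-loop).
The vertices on cycles are {api, web, auth, store, ingest, search, worker, billing} — 8 in total.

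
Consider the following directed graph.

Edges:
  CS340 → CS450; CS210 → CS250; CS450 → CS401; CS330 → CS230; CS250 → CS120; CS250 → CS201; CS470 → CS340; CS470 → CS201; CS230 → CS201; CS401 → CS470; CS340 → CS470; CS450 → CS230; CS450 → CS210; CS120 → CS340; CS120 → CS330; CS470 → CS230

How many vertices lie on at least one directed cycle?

7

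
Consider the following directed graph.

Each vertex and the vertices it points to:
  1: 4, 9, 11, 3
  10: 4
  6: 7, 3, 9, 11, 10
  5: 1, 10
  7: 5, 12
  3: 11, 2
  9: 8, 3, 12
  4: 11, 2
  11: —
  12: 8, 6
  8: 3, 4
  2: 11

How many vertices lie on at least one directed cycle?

A vertex is on a directed cycle iff it belongs to a strongly connected component of size ≥ 2 (or has a self-loop).
The vertices on cycles are {1, 5, 6, 7, 9, 12} — 6 in total.

6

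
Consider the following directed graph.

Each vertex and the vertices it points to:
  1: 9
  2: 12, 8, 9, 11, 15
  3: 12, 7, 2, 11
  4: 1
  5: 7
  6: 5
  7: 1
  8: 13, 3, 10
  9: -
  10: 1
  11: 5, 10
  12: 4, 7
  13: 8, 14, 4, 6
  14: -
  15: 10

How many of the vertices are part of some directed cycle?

A vertex is on a directed cycle iff it belongs to a strongly connected component of size ≥ 2 (or has a self-loop).
The vertices on cycles are {2, 3, 8, 13} — 4 in total.

4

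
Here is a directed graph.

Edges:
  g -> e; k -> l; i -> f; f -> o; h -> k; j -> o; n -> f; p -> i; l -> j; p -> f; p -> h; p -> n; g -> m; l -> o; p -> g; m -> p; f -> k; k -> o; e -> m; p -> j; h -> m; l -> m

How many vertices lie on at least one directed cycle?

10

A vertex is on a directed cycle iff it belongs to a strongly connected component of size ≥ 2 (or has a self-loop).
The vertices on cycles are {e, f, g, h, i, k, l, m, n, p} — 10 in total.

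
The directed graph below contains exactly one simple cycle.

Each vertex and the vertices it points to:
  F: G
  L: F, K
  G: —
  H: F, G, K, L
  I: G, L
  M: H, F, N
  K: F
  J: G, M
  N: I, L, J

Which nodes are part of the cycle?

DFS with gray/black marking from N:
N gray
  I gray
    G gray
    G black
    L gray
      F gray
        F→G: G black — skip
      F black
      K gray
        K→F: F black — skip
      K black
    L black
  I black
  N→L: L black — skip
  J gray
    J→G: G black — skip
    M gray
      H gray
        H→F: F black — skip
        H→G: G black — skip
        H→K: K black — skip
        H→L: L black — skip
      H black
      M→F: F black — skip
      M→N: N is gray → back edge
Back edge closes the cycle N → J → M → N; its vertices are {J, M, N}.

J, M, N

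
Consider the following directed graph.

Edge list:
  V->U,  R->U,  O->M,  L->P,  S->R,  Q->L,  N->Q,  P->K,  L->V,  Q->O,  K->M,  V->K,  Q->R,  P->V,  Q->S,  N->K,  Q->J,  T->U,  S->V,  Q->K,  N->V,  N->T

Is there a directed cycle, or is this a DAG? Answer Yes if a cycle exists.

No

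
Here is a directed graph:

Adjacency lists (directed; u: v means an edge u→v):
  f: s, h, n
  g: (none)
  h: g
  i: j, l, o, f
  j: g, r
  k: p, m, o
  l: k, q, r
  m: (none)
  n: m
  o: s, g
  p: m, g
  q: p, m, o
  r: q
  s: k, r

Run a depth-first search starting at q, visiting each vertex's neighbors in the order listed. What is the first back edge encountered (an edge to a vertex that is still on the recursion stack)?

k→o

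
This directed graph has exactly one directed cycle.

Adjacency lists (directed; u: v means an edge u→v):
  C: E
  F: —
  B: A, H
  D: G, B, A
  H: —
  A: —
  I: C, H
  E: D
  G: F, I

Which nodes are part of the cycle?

DFS with gray/black marking from D:
D gray
  G gray
    F gray
    F black
    I gray
      C gray
        E gray
          E→D: D is gray → back edge
Back edge closes the cycle D → G → I → C → E → D; its vertices are {C, D, E, G, I}.

C, D, E, G, I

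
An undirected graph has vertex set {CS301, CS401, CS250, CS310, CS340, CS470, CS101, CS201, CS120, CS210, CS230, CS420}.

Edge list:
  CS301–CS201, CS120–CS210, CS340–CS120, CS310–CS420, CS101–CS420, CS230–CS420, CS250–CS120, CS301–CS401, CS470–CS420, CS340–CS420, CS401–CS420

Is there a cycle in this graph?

No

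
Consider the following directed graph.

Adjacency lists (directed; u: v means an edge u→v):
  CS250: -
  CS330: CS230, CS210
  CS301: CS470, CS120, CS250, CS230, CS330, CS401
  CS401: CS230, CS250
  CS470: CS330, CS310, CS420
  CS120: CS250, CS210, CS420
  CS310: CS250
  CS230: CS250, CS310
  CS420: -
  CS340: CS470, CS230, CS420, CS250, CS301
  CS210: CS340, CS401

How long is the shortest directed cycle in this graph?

For each vertex v, BFS finds the shortest path from v back to v.
The shortest such closed walk is CS210 → CS340 → CS301 → CS120 → CS210, length 4.

4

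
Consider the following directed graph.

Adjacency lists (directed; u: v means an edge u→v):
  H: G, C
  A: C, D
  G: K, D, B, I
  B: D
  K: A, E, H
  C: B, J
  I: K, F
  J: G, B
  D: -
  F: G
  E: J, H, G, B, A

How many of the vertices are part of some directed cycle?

A vertex is on a directed cycle iff it belongs to a strongly connected component of size ≥ 2 (or has a self-loop).
The vertices on cycles are {A, C, E, F, G, H, I, J, K} — 9 in total.

9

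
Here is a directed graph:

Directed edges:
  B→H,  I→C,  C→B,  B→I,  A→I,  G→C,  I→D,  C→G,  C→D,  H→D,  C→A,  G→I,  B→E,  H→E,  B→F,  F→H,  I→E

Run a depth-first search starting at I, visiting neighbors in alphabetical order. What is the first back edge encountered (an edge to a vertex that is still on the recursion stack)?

A->I

DFS from I (visiting neighbors in alphabetical order); mark gray on enter, black on exit:
I gray
  C gray
    A gray
      A→I: I is gray → back edge
First back edge: A → I.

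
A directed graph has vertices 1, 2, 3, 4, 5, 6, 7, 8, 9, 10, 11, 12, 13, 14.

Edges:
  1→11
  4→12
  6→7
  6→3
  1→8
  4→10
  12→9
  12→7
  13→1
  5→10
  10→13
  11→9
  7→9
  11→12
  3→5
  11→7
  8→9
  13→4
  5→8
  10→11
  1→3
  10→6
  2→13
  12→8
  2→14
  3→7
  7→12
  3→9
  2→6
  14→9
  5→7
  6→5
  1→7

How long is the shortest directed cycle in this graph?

2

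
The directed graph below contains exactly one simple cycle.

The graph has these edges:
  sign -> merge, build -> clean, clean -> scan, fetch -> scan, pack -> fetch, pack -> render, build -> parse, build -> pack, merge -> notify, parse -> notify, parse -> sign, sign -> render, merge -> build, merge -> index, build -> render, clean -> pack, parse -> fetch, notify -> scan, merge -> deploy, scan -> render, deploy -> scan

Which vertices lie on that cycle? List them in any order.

sign, build, merge, parse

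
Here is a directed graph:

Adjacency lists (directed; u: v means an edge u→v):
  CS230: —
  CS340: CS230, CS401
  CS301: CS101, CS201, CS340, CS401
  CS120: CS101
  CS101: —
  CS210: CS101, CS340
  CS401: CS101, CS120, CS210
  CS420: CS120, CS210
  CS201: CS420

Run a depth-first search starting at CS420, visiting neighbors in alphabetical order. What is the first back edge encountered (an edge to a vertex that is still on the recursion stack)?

CS401->CS210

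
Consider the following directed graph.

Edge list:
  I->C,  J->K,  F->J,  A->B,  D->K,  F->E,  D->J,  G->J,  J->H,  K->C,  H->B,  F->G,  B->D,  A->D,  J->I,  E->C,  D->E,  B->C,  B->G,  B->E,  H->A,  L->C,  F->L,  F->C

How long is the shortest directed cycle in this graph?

For each vertex v, BFS finds the shortest path from v back to v.
The shortest such closed walk is J → H → A → D → J, length 4.

4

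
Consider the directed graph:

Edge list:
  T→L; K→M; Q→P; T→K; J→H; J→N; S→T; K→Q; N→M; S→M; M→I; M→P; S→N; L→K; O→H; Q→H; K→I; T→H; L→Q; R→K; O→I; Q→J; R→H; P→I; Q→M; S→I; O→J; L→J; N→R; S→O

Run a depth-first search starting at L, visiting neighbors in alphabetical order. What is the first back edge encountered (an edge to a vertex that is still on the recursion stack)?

Q->J

DFS from L (visiting neighbors in alphabetical order); mark gray on enter, black on exit:
L gray
  J gray
    H gray
    H black
    N gray
      M gray
        I gray
        I black
        P gray
          P→I: I black — skip
        P black
      M black
      R gray
        R→H: H black — skip
        K gray
          K→I: I black — skip
          K→M: M black — skip
          Q gray
            Q→H: H black — skip
            Q→J: J is gray → back edge
First back edge: Q → J.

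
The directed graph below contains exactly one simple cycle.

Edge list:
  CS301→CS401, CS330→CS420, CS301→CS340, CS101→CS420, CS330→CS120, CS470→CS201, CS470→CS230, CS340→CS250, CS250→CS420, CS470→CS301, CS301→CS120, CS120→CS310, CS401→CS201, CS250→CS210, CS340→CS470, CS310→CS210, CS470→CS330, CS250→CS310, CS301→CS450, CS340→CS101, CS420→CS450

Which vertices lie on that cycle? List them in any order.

DFS with gray/black marking from CS340:
CS340 gray
  CS470 gray
    CS301 gray
      CS301→CS340: CS340 is gray → back edge
Back edge closes the cycle CS340 → CS470 → CS301 → CS340; its vertices are {CS301, CS340, CS470}.

CS301, CS340, CS470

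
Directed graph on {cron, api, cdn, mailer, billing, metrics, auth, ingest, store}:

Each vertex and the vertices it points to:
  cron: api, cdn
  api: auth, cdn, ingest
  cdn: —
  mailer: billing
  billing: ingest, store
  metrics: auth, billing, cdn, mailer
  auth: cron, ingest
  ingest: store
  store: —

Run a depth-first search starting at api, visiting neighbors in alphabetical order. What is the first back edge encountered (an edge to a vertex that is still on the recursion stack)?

DFS from api (visiting neighbors in alphabetical order); mark gray on enter, black on exit:
api gray
  auth gray
    cron gray
      cron→api: api is gray → back edge
First back edge: cron → api.

cron->api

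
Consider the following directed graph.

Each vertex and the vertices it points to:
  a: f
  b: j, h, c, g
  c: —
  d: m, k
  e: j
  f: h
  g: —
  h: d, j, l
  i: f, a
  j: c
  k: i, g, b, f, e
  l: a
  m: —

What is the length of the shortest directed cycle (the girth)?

For each vertex v, BFS finds the shortest path from v back to v.
The shortest such closed walk is d → k → b → h → d, length 4.

4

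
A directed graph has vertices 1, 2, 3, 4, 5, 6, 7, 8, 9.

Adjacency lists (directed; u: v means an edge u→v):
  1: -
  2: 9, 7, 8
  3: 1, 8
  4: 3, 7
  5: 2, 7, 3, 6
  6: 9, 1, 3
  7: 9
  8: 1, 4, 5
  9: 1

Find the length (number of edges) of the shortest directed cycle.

For each vertex v, BFS finds the shortest path from v back to v.
The shortest such closed walk is 8 → 5 → 2 → 8, length 3.

3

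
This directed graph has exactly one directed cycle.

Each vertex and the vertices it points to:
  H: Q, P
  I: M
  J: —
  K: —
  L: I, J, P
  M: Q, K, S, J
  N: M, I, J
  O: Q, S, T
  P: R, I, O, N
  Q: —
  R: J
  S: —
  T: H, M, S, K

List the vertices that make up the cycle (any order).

H, O, P, T

DFS with gray/black marking from P:
P gray
  R gray
    J gray
    J black
  R black
  I gray
    M gray
      Q gray
      Q black
      K gray
      K black
      S gray
      S black
      M→J: J black — skip
    M black
  I black
  O gray
    O→Q: Q black — skip
    O→S: S black — skip
    T gray
      H gray
        H→Q: Q black — skip
        H→P: P is gray → back edge
Back edge closes the cycle P → O → T → H → P; its vertices are {H, O, P, T}.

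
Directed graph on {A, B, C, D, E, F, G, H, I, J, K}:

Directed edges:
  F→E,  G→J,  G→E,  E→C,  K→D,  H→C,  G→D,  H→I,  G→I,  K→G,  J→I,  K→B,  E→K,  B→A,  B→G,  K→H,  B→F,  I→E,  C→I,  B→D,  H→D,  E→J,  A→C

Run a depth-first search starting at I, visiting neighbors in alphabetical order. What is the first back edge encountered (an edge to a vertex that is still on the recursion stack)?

DFS from I (visiting neighbors in alphabetical order); mark gray on enter, black on exit:
I gray
  E gray
    C gray
      C→I: I is gray → back edge
First back edge: C → I.

C→I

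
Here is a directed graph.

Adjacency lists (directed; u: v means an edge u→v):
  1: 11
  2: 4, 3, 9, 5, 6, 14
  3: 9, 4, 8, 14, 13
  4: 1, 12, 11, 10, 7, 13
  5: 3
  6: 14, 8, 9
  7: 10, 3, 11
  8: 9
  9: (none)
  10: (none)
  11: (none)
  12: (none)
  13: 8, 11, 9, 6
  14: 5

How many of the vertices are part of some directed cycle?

7

A vertex is on a directed cycle iff it belongs to a strongly connected component of size ≥ 2 (or has a self-loop).
The vertices on cycles are {3, 4, 5, 6, 7, 13, 14} — 7 in total.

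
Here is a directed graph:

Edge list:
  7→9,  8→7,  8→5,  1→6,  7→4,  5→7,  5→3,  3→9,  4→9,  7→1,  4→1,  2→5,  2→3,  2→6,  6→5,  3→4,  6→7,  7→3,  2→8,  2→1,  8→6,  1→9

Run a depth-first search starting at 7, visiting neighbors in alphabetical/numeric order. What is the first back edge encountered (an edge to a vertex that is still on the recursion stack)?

DFS from 7 (visiting neighbors in alphabetical/numeric order); mark gray on enter, black on exit:
7 gray
  1 gray
    6 gray
      5 gray
        3 gray
          4 gray
            4→1: 1 is gray → back edge
First back edge: 4 → 1.

4->1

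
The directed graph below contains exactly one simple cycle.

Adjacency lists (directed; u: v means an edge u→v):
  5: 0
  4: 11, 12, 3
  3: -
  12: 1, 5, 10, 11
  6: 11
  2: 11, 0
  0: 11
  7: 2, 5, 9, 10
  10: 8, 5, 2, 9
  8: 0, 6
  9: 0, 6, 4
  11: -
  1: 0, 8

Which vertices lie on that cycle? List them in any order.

4, 9, 10, 12

DFS with gray/black marking from 9:
9 gray
  0 gray
    11 gray
    11 black
  0 black
  6 gray
    6→11: 11 black — skip
  6 black
  4 gray
    4→11: 11 black — skip
    12 gray
      1 gray
        1→0: 0 black — skip
        8 gray
          8→0: 0 black — skip
          8→6: 6 black — skip
        8 black
      1 black
      5 gray
        5→0: 0 black — skip
      5 black
      10 gray
        10→8: 8 black — skip
        10→5: 5 black — skip
        2 gray
          2→11: 11 black — skip
          2→0: 0 black — skip
        2 black
        10→9: 9 is gray → back edge
Back edge closes the cycle 9 → 4 → 12 → 10 → 9; its vertices are {4, 9, 10, 12}.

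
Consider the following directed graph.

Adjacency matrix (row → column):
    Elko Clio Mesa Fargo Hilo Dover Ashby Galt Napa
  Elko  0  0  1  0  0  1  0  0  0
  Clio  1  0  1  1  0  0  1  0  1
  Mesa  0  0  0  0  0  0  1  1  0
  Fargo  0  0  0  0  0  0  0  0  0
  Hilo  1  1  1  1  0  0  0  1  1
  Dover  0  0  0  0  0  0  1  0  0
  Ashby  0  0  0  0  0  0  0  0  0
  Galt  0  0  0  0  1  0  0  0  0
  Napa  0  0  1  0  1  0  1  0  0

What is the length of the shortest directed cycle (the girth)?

For each vertex v, BFS finds the shortest path from v back to v.
The shortest such closed walk is Hilo → Galt → Hilo, length 2.

2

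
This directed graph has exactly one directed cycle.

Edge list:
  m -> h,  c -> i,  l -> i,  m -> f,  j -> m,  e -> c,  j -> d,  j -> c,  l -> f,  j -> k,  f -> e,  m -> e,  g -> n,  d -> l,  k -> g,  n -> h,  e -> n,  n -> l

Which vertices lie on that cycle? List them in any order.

DFS with gray/black marking from e:
e gray
  c gray
    i gray
    i black
  c black
  n gray
    l gray
      l→i: i black — skip
      f gray
        f→e: e is gray → back edge
Back edge closes the cycle e → n → l → f → e; its vertices are {e, f, l, n}.

e, f, l, n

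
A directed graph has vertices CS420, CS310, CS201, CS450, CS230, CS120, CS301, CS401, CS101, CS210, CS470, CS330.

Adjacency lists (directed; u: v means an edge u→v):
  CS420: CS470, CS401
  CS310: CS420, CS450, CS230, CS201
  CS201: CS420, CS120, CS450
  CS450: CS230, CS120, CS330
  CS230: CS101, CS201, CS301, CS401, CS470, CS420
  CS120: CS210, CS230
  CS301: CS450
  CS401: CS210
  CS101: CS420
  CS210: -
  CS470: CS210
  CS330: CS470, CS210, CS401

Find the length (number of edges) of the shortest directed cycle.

3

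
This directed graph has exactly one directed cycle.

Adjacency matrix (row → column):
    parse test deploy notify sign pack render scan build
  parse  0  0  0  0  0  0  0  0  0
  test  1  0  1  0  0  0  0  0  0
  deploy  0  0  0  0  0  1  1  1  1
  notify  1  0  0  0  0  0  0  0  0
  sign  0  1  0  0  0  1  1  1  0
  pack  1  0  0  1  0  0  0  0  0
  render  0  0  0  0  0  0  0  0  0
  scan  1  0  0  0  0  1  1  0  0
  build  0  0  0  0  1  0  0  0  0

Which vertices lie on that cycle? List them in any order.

sign, test, build, deploy

DFS with gray/black marking from sign:
sign gray
  pack gray
    notify gray
      parse gray
      parse black
    notify black
    pack→parse: parse black — skip
  pack black
  scan gray
    render gray
    render black
    scan→pack: pack black — skip
    scan→parse: parse black — skip
  scan black
  sign→render: render black — skip
  test gray
    deploy gray
      deploy→scan: scan black — skip
      deploy→render: render black — skip
      build gray
        build→sign: sign is gray → back edge
Back edge closes the cycle sign → test → deploy → build → sign; its vertices are {sign, test, build, deploy}.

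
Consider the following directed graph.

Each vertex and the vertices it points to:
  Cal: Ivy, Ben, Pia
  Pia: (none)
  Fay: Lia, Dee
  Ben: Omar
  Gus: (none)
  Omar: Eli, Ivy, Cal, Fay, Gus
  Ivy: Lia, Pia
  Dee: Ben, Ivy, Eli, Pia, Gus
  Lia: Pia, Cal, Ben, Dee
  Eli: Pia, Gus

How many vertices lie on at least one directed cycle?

7

A vertex is on a directed cycle iff it belongs to a strongly connected component of size ≥ 2 (or has a self-loop).
The vertices on cycles are {Ben, Cal, Dee, Fay, Ivy, Lia, Omar} — 7 in total.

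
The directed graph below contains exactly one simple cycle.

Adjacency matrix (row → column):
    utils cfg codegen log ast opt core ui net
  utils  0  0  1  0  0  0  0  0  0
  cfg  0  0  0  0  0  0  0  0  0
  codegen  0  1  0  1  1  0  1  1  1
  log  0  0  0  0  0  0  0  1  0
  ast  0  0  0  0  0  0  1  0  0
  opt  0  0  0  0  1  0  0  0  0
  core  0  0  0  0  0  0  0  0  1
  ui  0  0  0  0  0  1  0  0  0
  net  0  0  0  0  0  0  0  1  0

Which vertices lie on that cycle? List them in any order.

ui, ast, net, opt, core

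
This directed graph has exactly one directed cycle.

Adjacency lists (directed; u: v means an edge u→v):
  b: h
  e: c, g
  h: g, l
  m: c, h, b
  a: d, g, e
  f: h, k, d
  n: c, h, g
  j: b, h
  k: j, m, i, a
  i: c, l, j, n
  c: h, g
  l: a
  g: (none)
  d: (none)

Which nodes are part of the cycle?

DFS with gray/black marking from l:
l gray
  a gray
    d gray
    d black
    g gray
    g black
    e gray
      c gray
        h gray
          h→g: g black — skip
          h→l: l is gray → back edge
Back edge closes the cycle l → a → e → c → h → l; its vertices are {a, c, e, h, l}.

a, c, e, h, l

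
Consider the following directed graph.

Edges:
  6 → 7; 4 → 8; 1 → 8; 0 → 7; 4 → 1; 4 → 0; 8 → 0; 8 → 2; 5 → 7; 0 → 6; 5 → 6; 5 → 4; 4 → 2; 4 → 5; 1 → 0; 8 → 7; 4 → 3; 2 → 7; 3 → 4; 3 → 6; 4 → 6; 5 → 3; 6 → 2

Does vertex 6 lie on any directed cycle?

No

6 lies on a cycle iff there is a path from 6 back to itself.
Exploring from 6, it never reaches itself; equivalently, its strongly connected component is a singleton.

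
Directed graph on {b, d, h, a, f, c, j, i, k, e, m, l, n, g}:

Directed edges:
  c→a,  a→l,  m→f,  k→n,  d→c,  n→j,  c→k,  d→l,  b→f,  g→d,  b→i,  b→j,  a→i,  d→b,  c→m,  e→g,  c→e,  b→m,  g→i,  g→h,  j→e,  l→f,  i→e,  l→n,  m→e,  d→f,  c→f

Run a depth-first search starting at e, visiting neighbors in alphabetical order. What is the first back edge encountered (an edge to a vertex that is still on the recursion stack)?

i->e

DFS from e (visiting neighbors in alphabetical order); mark gray on enter, black on exit:
e gray
  g gray
    d gray
      b gray
        f gray
        f black
        i gray
          i→e: e is gray → back edge
First back edge: i → e.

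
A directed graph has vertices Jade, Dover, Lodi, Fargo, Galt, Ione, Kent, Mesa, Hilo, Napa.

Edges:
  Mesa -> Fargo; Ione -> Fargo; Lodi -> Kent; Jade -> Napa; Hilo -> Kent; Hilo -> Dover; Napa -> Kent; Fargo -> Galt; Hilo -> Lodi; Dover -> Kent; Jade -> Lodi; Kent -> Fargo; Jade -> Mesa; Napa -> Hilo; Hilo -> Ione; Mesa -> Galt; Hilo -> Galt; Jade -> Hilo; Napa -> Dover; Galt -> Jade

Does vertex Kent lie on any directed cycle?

Kent is on a cycle iff Kent can reach itself via ≥1 edge.
Kent → Fargo → Galt → Jade → Lodi → Kent — yes.

Yes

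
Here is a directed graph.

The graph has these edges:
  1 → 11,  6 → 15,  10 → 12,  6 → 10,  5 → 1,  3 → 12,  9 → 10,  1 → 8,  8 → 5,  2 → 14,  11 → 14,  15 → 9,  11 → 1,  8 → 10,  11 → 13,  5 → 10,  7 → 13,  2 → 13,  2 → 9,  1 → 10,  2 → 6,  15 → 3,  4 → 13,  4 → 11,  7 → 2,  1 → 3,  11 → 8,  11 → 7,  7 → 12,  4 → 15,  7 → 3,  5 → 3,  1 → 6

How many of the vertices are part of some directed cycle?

A vertex is on a directed cycle iff it belongs to a strongly connected component of size ≥ 2 (or has a self-loop).
The vertices on cycles are {1, 5, 8, 11} — 4 in total.

4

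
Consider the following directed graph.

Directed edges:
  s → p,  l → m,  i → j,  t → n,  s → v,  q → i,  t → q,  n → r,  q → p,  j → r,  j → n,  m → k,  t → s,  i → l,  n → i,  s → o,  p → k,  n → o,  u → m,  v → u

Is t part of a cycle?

t lies on a cycle iff there is a path from t back to itself.
Exploring from t, it never reaches itself; equivalently, its strongly connected component is a singleton.

No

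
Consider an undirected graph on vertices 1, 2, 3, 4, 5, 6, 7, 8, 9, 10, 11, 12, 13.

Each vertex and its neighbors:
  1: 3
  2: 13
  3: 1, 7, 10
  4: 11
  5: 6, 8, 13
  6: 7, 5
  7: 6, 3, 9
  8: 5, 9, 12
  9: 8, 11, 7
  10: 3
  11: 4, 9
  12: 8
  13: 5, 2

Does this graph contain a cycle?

Yes

DFS, tracking each vertex's parent; an edge to a visited non-parent vertex closes a cycle.
Start from 9:
visit 9 (parent –)
  visit 8 (parent 9)
    visit 5 (parent 8)
      visit 6 (parent 5)
        visit 7 (parent 6)
          7–6: parent, skip
          visit 3 (parent 7)
            visit 1 (parent 3)
              1–3: parent, skip
            3–7: parent, skip
            visit 10 (parent 3)
              10–3: parent, skip
          7–9: 9 visited and ≠ parent → cycle
Cycle: 9 – 8 – 5 – 6 – 7 – 9.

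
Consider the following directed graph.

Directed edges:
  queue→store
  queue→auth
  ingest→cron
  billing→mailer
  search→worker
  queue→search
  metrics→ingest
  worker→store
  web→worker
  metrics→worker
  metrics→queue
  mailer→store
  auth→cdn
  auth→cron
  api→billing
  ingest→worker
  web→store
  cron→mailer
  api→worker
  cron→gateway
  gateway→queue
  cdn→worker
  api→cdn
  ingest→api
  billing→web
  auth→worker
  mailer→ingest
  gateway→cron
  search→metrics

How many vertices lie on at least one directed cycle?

A vertex is on a directed cycle iff it belongs to a strongly connected component of size ≥ 2 (or has a self-loop).
The vertices on cycles are {api, auth, cron, queue, ingest, mailer, search, billing, gateway, metrics} — 10 in total.

10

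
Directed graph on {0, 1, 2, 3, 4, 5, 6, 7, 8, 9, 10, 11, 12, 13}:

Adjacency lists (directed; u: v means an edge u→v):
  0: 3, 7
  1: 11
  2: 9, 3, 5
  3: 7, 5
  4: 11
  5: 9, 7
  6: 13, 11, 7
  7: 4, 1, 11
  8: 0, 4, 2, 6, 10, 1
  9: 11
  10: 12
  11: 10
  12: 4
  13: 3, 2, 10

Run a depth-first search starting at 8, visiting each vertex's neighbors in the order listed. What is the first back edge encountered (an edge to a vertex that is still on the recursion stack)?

DFS from 8 (visiting each vertex's neighbors in the order listed); mark gray on enter, black on exit:
8 gray
  0 gray
    3 gray
      7 gray
        4 gray
          11 gray
            10 gray
              12 gray
                12→4: 4 is gray → back edge
First back edge: 12 → 4.

12->4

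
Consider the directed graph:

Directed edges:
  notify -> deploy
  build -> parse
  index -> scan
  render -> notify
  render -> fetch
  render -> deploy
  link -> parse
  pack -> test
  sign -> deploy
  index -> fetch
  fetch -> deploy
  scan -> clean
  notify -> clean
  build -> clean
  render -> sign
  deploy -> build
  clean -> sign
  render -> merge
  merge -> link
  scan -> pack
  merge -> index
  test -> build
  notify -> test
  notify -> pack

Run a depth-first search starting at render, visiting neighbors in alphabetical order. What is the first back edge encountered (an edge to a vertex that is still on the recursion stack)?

DFS from render (visiting neighbors in alphabetical order); mark gray on enter, black on exit:
render gray
  deploy gray
    build gray
      clean gray
        sign gray
          sign→deploy: deploy is gray → back edge
First back edge: sign → deploy.

sign->deploy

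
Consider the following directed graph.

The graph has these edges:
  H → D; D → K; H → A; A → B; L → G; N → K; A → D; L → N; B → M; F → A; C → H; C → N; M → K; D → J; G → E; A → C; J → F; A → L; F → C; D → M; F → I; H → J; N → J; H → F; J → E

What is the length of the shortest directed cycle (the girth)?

3

For each vertex v, BFS finds the shortest path from v back to v.
The shortest such closed walk is F → C → H → F, length 3.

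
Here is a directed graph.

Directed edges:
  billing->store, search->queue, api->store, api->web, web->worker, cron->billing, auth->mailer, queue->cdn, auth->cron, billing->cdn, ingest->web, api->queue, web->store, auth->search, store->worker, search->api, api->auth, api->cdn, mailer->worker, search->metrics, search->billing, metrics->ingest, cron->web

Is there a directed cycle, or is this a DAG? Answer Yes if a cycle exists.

Yes

DFS with white/gray/black marking, starting from store:
store gray
  worker gray
  worker black
store black
queue gray
  cdn gray
  cdn black
queue black
cron gray
  billing gray
    billing→store: store black — skip
    billing→cdn: cdn black — skip
  billing black
  web gray
    web→store: store black — skip
    web→worker: worker black — skip
  web black
cron black
api gray
  api→queue: queue black — skip
  auth gray
    mailer gray
      mailer→worker: worker black — skip
    mailer black
    search gray
      metrics gray
        ingest gray
          ingest→web: web black — skip
        ingest black
      metrics black
      search→api: api is gray → back edge
Back edge found, so a cycle exists: api → auth → search → api.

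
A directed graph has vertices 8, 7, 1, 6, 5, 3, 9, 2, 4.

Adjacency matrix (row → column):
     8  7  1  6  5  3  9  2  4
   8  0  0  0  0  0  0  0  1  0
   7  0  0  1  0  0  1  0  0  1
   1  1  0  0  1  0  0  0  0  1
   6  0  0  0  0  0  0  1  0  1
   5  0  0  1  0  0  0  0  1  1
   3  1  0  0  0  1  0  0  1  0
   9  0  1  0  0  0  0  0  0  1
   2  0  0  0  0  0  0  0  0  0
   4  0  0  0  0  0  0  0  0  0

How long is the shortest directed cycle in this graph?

4

For each vertex v, BFS finds the shortest path from v back to v.
The shortest such closed walk is 7 → 1 → 6 → 9 → 7, length 4.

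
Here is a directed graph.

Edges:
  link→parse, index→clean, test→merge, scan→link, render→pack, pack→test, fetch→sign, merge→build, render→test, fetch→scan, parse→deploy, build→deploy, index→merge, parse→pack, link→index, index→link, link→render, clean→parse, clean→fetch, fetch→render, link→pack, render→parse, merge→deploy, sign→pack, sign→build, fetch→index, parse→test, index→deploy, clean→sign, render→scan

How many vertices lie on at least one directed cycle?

A vertex is on a directed cycle iff it belongs to a strongly connected component of size ≥ 2 (or has a self-loop).
The vertices on cycles are {link, scan, clean, fetch, index, render} — 6 in total.

6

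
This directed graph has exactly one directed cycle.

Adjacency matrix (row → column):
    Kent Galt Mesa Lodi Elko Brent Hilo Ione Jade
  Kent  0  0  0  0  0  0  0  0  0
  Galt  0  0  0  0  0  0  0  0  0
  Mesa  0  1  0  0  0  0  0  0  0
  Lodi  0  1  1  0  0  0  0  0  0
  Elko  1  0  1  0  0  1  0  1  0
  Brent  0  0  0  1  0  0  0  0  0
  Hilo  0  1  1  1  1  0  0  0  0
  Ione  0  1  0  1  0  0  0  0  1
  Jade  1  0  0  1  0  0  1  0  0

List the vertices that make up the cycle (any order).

Elko, Hilo, Ione, Jade

DFS with gray/black marking from Elko:
Elko gray
  Mesa gray
    Galt gray
    Galt black
  Mesa black
  Kent gray
  Kent black
  Brent gray
    Lodi gray
      Lodi→Galt: Galt black — skip
      Lodi→Mesa: Mesa black — skip
    Lodi black
  Brent black
  Ione gray
    Jade gray
      Jade→Kent: Kent black — skip
      Hilo gray
        Hilo→Mesa: Mesa black — skip
        Hilo→Lodi: Lodi black — skip
        Hilo→Elko: Elko is gray → back edge
Back edge closes the cycle Elko → Ione → Jade → Hilo → Elko; its vertices are {Elko, Hilo, Ione, Jade}.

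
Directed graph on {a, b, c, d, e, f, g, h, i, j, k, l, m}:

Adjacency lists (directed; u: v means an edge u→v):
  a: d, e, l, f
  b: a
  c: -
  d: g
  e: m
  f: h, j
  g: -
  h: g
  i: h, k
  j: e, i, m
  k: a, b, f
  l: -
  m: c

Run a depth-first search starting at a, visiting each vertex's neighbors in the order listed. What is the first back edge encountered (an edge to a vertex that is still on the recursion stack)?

DFS from a (visiting each vertex's neighbors in the order listed); mark gray on enter, black on exit:
a gray
  d gray
    g gray
    g black
  d black
  e gray
    m gray
      c gray
      c black
    m black
  e black
  l gray
  l black
  f gray
    h gray
      h→g: g black — skip
    h black
    j gray
      j→e: e black — skip
      i gray
        i→h: h black — skip
        k gray
          k→a: a is gray → back edge
First back edge: k → a.

k→a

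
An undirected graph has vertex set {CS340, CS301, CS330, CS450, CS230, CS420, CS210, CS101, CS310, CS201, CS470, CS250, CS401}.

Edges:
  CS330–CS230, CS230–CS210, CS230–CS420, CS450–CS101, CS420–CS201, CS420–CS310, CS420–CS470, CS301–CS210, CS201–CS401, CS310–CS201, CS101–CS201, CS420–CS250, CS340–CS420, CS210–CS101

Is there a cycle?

Yes

DFS, tracking each vertex's parent; an edge to a visited non-parent vertex closes a cycle.
Start from CS101:
visit CS101 (parent –)
  visit CS210 (parent CS101)
    visit CS230 (parent CS210)
      visit CS330 (parent CS230)
        CS330–CS230: parent, skip
      CS230–CS210: parent, skip
      visit CS420 (parent CS230)
        CS420–CS230: parent, skip
        visit CS250 (parent CS420)
          CS250–CS420: parent, skip
        visit CS310 (parent CS420)
          CS310–CS420: parent, skip
          visit CS201 (parent CS310)
            visit CS401 (parent CS201)
              CS401–CS201: parent, skip
            CS201–CS310: parent, skip
            CS201–CS420: CS420 visited and ≠ parent → cycle
Cycle: CS420 – CS310 – CS201 – CS420.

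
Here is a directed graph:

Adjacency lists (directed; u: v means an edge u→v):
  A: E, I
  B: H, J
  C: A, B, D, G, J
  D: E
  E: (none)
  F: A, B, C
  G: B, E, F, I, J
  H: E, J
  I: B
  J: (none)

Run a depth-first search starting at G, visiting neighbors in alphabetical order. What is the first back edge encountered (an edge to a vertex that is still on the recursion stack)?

DFS from G (visiting neighbors in alphabetical order); mark gray on enter, black on exit:
G gray
  B gray
    H gray
      E gray
      E black
      J gray
      J black
    H black
    B→J: J black — skip
  B black
  G→E: E black — skip
  F gray
    A gray
      A→E: E black — skip
      I gray
        I→B: B black — skip
      I black
    A black
    F→B: B black — skip
    C gray
      C→A: A black — skip
      C→B: B black — skip
      D gray
        D→E: E black — skip
      D black
      C→G: G is gray → back edge
First back edge: C → G.

C->G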